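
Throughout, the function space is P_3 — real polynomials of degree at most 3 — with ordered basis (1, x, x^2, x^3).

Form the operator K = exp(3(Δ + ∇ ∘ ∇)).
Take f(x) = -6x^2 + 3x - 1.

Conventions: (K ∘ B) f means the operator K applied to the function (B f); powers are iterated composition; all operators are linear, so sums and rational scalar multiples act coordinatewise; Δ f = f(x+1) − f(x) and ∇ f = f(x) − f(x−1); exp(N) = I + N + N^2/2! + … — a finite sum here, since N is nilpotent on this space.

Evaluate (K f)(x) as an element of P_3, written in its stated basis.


the image equals g(x) = -6x^2 - 33x - 100

order-1 term: -36x - 45
order-2 term: -54
the series for exp(3(Δ + ∇ ∘ ∇)) f terminates at order 2
exp(3(Δ + ∇ ∘ ∇)) f = -6x^2 - 33x - 100


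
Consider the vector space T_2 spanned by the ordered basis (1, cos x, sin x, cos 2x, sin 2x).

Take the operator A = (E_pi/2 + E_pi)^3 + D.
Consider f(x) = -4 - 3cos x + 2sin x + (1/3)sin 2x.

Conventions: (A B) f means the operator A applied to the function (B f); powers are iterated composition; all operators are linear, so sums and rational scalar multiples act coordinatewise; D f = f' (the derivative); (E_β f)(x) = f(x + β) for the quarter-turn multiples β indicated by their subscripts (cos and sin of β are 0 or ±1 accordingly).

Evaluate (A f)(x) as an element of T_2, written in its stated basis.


E_pi/2 f = -4 + 2cos x + 3sin x - (1/3)sin 2x
E_pi f = -4 + 3cos x - 2sin x + (1/3)sin 2x
(E_pi/2 + E_pi) f = -8 + 5cos x + sin x
E_pi/2 (E_pi/2 + E_pi) f = -8 + cos x - 5sin x
E_pi (E_pi/2 + E_pi) f = -8 - 5cos x - sin x
(E_pi/2 + E_pi) (E_pi/2 + E_pi) f = -16 - 4cos x - 6sin x
E_pi/2 (E_pi/2 + E_pi) (E_pi/2 + E_pi) f = -16 - 6cos x + 4sin x
E_pi (E_pi/2 + E_pi) (E_pi/2 + E_pi) f = -16 + 4cos x + 6sin x
(E_pi/2 + E_pi) (E_pi/2 + E_pi) (E_pi/2 + E_pi) f = -32 - 2cos x + 10sin x
D f = 2cos x + 3sin x + (2/3)cos 2x
((E_pi/2 + E_pi)^3 + D) f = -32 + 13sin x + (2/3)cos 2x

the image equals g(x) = -32 + 13sin x + (2/3)cos 2x


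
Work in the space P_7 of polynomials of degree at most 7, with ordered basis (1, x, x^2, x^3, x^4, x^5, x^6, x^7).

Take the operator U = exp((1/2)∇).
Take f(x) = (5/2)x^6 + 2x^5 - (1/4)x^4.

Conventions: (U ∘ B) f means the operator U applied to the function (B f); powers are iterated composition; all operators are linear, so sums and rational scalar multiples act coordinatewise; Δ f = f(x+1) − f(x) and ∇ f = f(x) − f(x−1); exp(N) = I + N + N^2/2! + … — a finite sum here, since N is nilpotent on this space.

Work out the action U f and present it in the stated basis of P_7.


the result is g(x) = (5/2)x^6 + (19/2)x^5 - (37/8)x^4 - (47/4)x^3 + (607/32)x^2 - (161/32)x - 327/128

order-1 term: (15/2)x^5 - (55/4)x^4 + (29/2)x^3 - 8x^2 + 2x - 1/8
order-2 term: (75/8)x^4 - (65/2)x^3 + (201/4)x^2 - 38x + 183/16
order-3 term: (25/4)x^3 - (205/8)x^2 + (157/4)x - 347/16
order-4 term: (75/32)x^2 - (35/4)x + 569/64
order-5 term: (15/32)x - 71/64
order-6 term: 5/128
the series for exp((1/2)∇) f terminates at order 6
exp((1/2)∇) f = (5/2)x^6 + (19/2)x^5 - (37/8)x^4 - (47/4)x^3 + (607/32)x^2 - (161/32)x - 327/128


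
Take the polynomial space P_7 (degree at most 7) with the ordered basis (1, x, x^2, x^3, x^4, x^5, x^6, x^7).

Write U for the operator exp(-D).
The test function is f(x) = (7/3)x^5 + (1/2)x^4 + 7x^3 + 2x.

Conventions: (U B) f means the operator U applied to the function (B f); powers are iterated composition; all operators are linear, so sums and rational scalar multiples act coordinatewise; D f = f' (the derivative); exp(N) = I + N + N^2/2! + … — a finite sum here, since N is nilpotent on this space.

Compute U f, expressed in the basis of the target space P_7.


g(x) = (7/3)x^5 - (67/6)x^4 + (85/3)x^3 - (124/3)x^2 + (98/3)x - 65/6

order-1 term: -(35/3)x^4 - 2x^3 - 21x^2 - 2
order-2 term: (70/3)x^3 + 3x^2 + 21x
order-3 term: -(70/3)x^2 - 2x - 7
order-4 term: (35/3)x + 1/2
order-5 term: -7/3
the series for exp(-D) f terminates at order 5
exp(-D) f = (7/3)x^5 - (67/6)x^4 + (85/3)x^3 - (124/3)x^2 + (98/3)x - 65/6


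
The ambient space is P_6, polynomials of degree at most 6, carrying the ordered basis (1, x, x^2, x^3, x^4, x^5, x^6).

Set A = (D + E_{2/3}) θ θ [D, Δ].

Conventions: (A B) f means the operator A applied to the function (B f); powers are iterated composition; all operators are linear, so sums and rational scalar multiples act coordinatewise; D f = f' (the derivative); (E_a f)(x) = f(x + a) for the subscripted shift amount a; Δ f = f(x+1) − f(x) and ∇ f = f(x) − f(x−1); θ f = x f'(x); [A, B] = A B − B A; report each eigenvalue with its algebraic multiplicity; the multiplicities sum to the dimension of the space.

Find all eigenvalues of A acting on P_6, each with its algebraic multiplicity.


image of 1: 0
image of x: 0
image of x^2: 0
image of x^3: 0
image of x^4: 0
image of x^5: 0
image of x^6: 0
the matrix is upper triangular; its diagonal is (0, 0, 0, 0, 0, 0, 0)
for a triangular matrix the eigenvalues are the diagonal entries, with algebraic multiplicity their repetition count

λ = 0 (multiplicity 7)


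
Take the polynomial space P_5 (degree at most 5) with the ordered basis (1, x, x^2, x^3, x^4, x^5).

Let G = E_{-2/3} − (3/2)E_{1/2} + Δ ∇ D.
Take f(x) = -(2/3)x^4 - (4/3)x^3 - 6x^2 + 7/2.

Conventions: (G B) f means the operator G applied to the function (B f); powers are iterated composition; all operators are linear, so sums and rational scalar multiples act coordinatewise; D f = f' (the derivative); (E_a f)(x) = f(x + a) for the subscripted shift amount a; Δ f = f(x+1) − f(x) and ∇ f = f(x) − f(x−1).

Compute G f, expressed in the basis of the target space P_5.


E_{-2/3} f = -(2/3)x^4 + (4/9)x^3 - (46/9)x^2 + (568/81)x + 533/486
E_{1/2} f = -(2/3)x^4 - (8/3)x^3 - 9x^2 - (22/3)x + 43/24
(-(3/2)E_{1/2}) f = x^4 + 4x^3 + (27/2)x^2 + 11x - 43/16
D f = -(8/3)x^3 - 4x^2 - 12x
∇ D f = -8x^2 - 32/3
Δ ∇ D f = -16x - 8
(E_{-2/3} − (3/2)E_{1/2} + Δ ∇ D) f = (1/3)x^4 + (40/9)x^3 + (151/18)x^2 + (163/81)x - 37289/3888

the result is g(x) = (1/3)x^4 + (40/9)x^3 + (151/18)x^2 + (163/81)x - 37289/3888


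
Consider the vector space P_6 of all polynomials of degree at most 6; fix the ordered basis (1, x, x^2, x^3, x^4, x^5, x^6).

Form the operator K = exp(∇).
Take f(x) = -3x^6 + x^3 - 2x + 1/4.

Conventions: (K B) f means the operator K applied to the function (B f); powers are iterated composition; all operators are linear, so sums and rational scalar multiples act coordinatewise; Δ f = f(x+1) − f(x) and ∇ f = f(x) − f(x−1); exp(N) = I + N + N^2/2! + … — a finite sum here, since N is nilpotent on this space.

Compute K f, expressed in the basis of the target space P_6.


order-1 term: -18x^5 + 45x^4 - 60x^3 + 48x^2 - 21x + 2
order-2 term: -45x^4 + 180x^3 - 315x^2 + 273x - 96
order-3 term: -60x^3 + 270x^2 - 450x + 271
order-4 term: -45x^2 + 180x - 195
order-5 term: -18x + 45
order-6 term: -3
the series for exp(∇) f terminates at order 6
exp(∇) f = -3x^6 - 18x^5 + 61x^3 - 42x^2 - 38x + 97/4

g(x) = -3x^6 - 18x^5 + 61x^3 - 42x^2 - 38x + 97/4


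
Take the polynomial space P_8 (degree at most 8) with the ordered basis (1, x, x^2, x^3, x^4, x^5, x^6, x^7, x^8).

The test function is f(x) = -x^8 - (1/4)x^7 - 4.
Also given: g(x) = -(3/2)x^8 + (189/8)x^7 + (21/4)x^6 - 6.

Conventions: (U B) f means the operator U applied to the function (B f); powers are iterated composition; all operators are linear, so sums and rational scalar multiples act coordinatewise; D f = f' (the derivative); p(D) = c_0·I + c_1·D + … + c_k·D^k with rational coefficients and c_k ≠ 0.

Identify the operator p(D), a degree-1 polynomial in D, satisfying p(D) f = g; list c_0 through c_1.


p(D) = (3/2)·I − 3·D, i.e. c_0 = 3/2, c_1 = -3

D^0 f = -x^8 - (1/4)x^7 - 4
D^1 f = -8x^7 - (7/4)x^6
matching coefficients of g against c_0 f + c_1 Df + … from the top degree down determines the c_i
solution: c_0 = 3/2, c_1 = -3


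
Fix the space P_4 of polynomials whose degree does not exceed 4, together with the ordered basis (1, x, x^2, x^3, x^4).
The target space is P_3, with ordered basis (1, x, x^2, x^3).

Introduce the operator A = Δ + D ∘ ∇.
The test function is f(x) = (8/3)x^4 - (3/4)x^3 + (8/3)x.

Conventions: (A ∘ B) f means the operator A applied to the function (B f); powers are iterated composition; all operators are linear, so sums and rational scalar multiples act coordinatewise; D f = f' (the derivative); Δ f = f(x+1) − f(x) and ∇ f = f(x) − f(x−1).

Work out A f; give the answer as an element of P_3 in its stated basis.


Δ f = (32/3)x^3 + (55/4)x^2 + (101/12)x + 55/12
∇ f = (32/3)x^3 - (73/4)x^2 + (155/12)x - 3/4
D ∇ f = 32x^2 - (73/2)x + 155/12
(Δ + D ∘ ∇) f = (32/3)x^3 + (183/4)x^2 - (337/12)x + 35/2

the result is g(x) = (32/3)x^3 + (183/4)x^2 - (337/12)x + 35/2


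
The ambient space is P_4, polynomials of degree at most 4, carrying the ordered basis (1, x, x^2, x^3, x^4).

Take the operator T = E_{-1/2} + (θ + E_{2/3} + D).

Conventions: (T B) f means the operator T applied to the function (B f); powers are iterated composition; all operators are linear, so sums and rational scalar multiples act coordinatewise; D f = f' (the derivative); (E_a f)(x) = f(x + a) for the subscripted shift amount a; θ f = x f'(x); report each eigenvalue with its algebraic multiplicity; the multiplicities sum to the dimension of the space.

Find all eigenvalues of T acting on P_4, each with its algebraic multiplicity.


image of 1: 2
image of x: 3x + 7/6
image of x^2: 4x^2 + (7/3)x + 25/36
image of x^3: 5x^3 + (7/2)x^2 + (25/12)x + 37/216
image of x^4: 6x^4 + (14/3)x^3 + (25/6)x^2 + (37/54)x + 337/1296
the matrix is upper triangular; its diagonal is (2, 3, 4, 5, 6)
for a triangular matrix the eigenvalues are the diagonal entries, with algebraic multiplicity their repetition count

λ = 2 (multiplicity 1), λ = 3 (multiplicity 1), λ = 4 (multiplicity 1), λ = 5 (multiplicity 1), λ = 6 (multiplicity 1)


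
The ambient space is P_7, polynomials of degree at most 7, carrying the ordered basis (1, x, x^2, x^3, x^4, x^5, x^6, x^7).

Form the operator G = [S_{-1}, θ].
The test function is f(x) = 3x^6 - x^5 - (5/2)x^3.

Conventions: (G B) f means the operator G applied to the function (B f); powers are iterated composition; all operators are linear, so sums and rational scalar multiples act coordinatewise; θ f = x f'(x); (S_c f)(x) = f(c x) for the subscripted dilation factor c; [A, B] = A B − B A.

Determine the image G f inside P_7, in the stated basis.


θ f = 18x^6 - 5x^5 - (15/2)x^3
S_{-1} θ f = 18x^6 + 5x^5 + (15/2)x^3
S_{-1} f = 3x^6 + x^5 + (5/2)x^3
θ S_{-1} f = 18x^6 + 5x^5 + (15/2)x^3
[S_{-1}, θ] f = 0

g(x) = 0


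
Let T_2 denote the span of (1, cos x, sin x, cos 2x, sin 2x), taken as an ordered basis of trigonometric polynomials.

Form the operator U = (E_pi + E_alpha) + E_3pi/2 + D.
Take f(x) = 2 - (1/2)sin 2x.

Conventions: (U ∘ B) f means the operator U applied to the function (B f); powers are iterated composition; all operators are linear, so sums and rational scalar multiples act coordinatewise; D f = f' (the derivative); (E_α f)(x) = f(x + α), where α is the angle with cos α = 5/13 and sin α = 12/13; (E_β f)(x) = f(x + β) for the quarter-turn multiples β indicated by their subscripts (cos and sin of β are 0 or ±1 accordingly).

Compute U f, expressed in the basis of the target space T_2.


the result is g(x) = 6 - (229/169)cos 2x + (119/338)sin 2x

E_pi f = 2 - (1/2)sin 2x
E_alpha f = 2 - (60/169)cos 2x + (119/338)sin 2x
(E_pi + E_alpha) f = 4 - (60/169)cos 2x - (25/169)sin 2x
E_3pi/2 f = 2 + (1/2)sin 2x
D f = -cos 2x
((E_pi + E_alpha) + E_3pi/2 + D) f = 6 - (229/169)cos 2x + (119/338)sin 2x


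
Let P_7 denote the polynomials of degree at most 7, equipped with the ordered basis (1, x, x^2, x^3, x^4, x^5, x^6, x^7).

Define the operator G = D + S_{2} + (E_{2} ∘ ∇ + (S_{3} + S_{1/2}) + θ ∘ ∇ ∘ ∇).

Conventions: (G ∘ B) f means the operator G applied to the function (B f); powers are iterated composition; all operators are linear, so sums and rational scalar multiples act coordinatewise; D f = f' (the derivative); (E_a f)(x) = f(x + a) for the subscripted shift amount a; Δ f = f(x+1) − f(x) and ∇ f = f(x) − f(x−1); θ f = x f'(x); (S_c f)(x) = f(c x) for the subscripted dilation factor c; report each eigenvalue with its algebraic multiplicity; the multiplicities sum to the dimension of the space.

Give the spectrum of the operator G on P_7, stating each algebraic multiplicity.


λ = 3 (multiplicity 1), λ = 11/2 (multiplicity 1), λ = 53/4 (multiplicity 1), λ = 281/8 (multiplicity 1), λ = 1553/16 (multiplicity 1), λ = 8801/32 (multiplicity 1), λ = 50753/64 (multiplicity 1), λ = 296321/128 (multiplicity 1)

image of 1: 3
image of x: (11/2)x + 2
image of x^2: (53/4)x^2 + 4x + 3
image of x^3: (281/8)x^3 + 6x^2 + 15x + 7
image of x^4: (1553/16)x^4 + 8x^3 + 42x^2 + 4x + 15
image of x^5: (8801/32)x^5 + 10x^4 + 90x^3 - 50x^2 + 145x + 31
image of x^6: (50753/64)x^6 + 12x^5 + 165x^4 - 220x^3 + 645x^2 + 6x + 63
image of x^7: (296321/128)x^7 + 14x^6 + 273x^5 - 595x^4 + 1995x^3 - 609x^2 + 875x + 127
the matrix is upper triangular; its diagonal is (3, 11/2, 53/4, 281/8, 1553/16, 8801/32, 50753/64, 296321/128)
for a triangular matrix the eigenvalues are the diagonal entries, with algebraic multiplicity their repetition count


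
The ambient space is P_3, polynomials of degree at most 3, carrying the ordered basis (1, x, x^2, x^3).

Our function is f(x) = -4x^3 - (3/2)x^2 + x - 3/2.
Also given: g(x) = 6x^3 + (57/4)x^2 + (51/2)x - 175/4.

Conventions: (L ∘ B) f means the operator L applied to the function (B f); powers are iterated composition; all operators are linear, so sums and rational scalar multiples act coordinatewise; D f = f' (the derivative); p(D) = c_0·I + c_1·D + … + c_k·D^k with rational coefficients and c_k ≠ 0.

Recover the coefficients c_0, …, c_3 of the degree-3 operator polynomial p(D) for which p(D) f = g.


c_0 = -3/2, c_1 = -1, c_2 = -1, c_3 = 2

D^0 f = -4x^3 - (3/2)x^2 + x - 3/2
D^1 f = -12x^2 - 3x + 1
D^2 f = -24x - 3
D^3 f = -24
matching coefficients of g against c_0 f + c_1 Df + … from the top degree down determines the c_i
solution: c_0 = -3/2, c_1 = -1, c_2 = -1, c_3 = 2


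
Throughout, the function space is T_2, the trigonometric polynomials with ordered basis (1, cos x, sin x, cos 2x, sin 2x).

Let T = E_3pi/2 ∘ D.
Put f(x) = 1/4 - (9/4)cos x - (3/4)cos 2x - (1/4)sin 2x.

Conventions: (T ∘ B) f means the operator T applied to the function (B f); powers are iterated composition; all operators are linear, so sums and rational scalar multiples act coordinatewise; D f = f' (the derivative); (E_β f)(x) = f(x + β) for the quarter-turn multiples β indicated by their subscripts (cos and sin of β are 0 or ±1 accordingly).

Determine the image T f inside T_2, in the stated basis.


g(x) = -(9/4)cos x + (1/2)cos 2x - (3/2)sin 2x

D f = (9/4)sin x - (1/2)cos 2x + (3/2)sin 2x
E_3pi/2 D f = -(9/4)cos x + (1/2)cos 2x - (3/2)sin 2x


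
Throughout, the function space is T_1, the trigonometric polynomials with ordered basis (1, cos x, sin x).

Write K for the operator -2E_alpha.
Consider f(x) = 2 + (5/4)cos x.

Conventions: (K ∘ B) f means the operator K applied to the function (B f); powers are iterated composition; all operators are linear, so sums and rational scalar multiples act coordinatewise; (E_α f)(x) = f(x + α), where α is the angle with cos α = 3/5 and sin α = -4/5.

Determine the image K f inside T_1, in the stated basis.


the image equals g(x) = -4 - (3/2)cos x - 2sin x

E_alpha f = 2 + (3/4)cos x + sin x
(-2E_alpha) f = -4 - (3/2)cos x - 2sin x


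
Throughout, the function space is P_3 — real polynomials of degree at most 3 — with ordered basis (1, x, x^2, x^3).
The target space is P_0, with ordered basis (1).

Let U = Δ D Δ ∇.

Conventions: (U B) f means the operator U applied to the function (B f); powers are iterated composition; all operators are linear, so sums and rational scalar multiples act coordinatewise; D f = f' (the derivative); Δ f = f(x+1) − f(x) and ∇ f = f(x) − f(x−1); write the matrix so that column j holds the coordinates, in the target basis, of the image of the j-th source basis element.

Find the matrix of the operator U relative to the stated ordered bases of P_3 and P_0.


image of 1: 0
image of x: 0
image of x^2: 0
image of x^3: 0
each image's coordinates form column j of the matrix

the matrix is [[0, 0, 0, 0]] (rows listed top to bottom)


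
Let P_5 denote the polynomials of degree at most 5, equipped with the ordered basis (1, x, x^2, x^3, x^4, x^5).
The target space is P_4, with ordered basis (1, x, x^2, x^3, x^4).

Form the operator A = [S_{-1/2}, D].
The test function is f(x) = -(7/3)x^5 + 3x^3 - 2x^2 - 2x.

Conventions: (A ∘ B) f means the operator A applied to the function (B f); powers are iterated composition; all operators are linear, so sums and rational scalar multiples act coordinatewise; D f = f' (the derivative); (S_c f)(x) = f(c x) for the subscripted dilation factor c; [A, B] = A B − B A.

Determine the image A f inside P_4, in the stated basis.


D f = -(35/3)x^4 + 9x^2 - 4x - 2
S_{-1/2} D f = -(35/48)x^4 + (9/4)x^2 + 2x - 2
S_{-1/2} f = (7/96)x^5 - (3/8)x^3 - (1/2)x^2 + x
D S_{-1/2} f = (35/96)x^4 - (9/8)x^2 - x + 1
[S_{-1/2}, D] f = -(35/32)x^4 + (27/8)x^2 + 3x - 3

the image equals g(x) = -(35/32)x^4 + (27/8)x^2 + 3x - 3


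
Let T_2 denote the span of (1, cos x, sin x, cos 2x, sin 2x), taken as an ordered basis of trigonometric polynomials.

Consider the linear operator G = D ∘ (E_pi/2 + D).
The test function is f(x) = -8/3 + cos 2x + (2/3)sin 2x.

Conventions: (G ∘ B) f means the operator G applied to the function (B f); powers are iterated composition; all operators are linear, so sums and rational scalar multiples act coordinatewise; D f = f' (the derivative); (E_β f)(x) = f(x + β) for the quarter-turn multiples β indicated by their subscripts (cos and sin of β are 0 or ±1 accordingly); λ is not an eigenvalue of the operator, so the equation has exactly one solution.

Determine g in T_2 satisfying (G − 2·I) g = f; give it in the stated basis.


write g with unknown coordinates in the stated basis and equate coefficients in (G − 2·I) g = f
solving from the highest basis element down gives g = 4/3 - (7/60)cos 2x - (3/20)sin 2x
check: G g = (23/30)cos 2x + (11/30)sin 2x
so G g − 2·g = -8/3 + cos 2x + (2/3)sin 2x = f ✓

the image equals g(x) = 4/3 - (7/60)cos 2x - (3/20)sin 2x


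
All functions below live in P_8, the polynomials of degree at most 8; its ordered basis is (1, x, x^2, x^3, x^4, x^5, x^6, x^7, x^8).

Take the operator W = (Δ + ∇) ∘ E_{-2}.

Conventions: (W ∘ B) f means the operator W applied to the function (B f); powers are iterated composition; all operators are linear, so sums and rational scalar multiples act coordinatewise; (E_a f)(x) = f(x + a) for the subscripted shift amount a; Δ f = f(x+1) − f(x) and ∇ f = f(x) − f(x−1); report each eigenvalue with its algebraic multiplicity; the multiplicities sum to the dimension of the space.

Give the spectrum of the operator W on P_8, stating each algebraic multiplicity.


λ = 0 (multiplicity 9)

image of 1: 0
image of x: 2
image of x^2: 4x - 8
image of x^3: 6x^2 - 24x + 26
image of x^4: 8x^3 - 48x^2 + 104x - 80
image of x^5: 10x^4 - 80x^3 + 260x^2 - 400x + 242
image of x^6: 12x^5 - 120x^4 + 520x^3 - 1200x^2 + 1452x - 728
image of x^7: 14x^6 - 168x^5 + 910x^4 - 2800x^3 + 5082x^2 - 5096x + 2186
image of x^8: 16x^7 - 224x^6 + 1456x^5 - 5600x^4 + 13552x^3 - 20384x^2 + 17488x - 6560
the matrix is upper triangular; its diagonal is (0, 0, 0, 0, 0, 0, 0, 0, 0)
for a triangular matrix the eigenvalues are the diagonal entries, with algebraic multiplicity their repetition count


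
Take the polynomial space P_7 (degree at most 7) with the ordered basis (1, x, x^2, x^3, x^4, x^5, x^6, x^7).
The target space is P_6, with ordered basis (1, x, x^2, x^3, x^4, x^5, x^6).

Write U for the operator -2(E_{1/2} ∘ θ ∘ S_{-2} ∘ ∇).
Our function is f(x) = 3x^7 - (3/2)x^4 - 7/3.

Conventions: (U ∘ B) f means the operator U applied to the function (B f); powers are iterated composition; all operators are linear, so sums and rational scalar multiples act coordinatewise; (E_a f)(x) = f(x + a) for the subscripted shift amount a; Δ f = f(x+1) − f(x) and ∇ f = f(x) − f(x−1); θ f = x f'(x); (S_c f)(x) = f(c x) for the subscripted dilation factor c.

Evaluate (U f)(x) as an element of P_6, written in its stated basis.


∇ f = 21x^6 - 63x^5 + 105x^4 - 111x^3 + 72x^2 - 27x + 9/2
S_{-2} ∇ f = 1344x^6 + 2016x^5 + 1680x^4 + 888x^3 + 288x^2 + 54x + 9/2
θ (S_{-2} ∘ ∇) f = 8064x^6 + 10080x^5 + 6720x^4 + 2664x^3 + 576x^2 + 54x
E_{1/2} θ (S_{-2} ∘ ∇) f = 8064x^6 + 34272x^5 + 62160x^4 + 61464x^3 + 34812x^2 + 10650x + 1365
(-2(E_{1/2} ∘ θ ∘ S_{-2} ∘ ∇)) f = -16128x^6 - 68544x^5 - 124320x^4 - 122928x^3 - 69624x^2 - 21300x - 2730

g(x) = -16128x^6 - 68544x^5 - 124320x^4 - 122928x^3 - 69624x^2 - 21300x - 2730


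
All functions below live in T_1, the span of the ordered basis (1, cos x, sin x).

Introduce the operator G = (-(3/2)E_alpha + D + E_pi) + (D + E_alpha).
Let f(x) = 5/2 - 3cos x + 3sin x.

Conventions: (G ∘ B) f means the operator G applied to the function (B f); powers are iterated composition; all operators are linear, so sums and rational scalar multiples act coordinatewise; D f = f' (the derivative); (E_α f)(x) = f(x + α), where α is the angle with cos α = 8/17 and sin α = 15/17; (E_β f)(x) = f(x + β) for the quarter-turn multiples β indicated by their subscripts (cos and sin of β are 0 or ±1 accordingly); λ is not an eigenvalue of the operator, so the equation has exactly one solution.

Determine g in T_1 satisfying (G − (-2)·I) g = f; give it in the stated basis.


write g with unknown coordinates in the stated basis and equate coefficients in (G − (-2)·I) g = f
solving from the highest basis element down gives g = 1 - (474/205)cos x - (162/205)sin x
check: G g = 1/2 + (333/205)cos x + (939/205)sin x
so G g − (-2)·g = 5/2 - 3cos x + 3sin x = f ✓

the result is g(x) = 1 - (474/205)cos x - (162/205)sin x


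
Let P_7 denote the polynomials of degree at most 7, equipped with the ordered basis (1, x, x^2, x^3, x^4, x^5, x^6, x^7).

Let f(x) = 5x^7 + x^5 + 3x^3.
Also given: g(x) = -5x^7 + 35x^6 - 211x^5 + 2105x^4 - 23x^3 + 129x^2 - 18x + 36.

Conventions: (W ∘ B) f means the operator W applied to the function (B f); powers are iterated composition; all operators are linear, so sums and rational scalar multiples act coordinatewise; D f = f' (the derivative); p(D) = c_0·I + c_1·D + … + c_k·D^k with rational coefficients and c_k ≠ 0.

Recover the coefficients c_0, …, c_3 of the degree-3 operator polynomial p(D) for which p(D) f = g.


c_0 = -1, c_1 = 1, c_2 = -1, c_3 = 2

D^0 f = 5x^7 + x^5 + 3x^3
D^1 f = 35x^6 + 5x^4 + 9x^2
D^2 f = 210x^5 + 20x^3 + 18x
D^3 f = 1050x^4 + 60x^2 + 18
matching coefficients of g against c_0 f + c_1 Df + … from the top degree down determines the c_i
solution: c_0 = -1, c_1 = 1, c_2 = -1, c_3 = 2


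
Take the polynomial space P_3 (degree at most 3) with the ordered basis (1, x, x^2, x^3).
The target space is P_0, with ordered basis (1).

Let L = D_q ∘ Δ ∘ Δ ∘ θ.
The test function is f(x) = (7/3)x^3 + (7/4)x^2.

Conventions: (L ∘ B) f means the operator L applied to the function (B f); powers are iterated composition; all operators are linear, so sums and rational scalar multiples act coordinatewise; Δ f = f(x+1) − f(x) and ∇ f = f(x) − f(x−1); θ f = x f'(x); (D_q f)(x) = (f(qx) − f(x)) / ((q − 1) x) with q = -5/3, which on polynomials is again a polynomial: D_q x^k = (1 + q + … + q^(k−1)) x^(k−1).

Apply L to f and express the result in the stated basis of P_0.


θ f = 7x^3 + (7/2)x^2
Δ θ f = 21x^2 + 28x + 21/2
Δ Δ θ f = 42x + 49
D_q (Δ ∘ Δ ∘ θ) f = 42

the result is g(x) = 42


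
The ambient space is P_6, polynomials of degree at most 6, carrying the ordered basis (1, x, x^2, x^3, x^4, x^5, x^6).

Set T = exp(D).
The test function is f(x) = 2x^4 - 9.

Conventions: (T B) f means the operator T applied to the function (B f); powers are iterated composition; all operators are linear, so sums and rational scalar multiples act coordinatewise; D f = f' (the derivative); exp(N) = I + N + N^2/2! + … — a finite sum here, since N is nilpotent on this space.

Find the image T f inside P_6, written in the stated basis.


order-1 term: 8x^3
order-2 term: 12x^2
order-3 term: 8x
order-4 term: 2
the series for exp(D) f terminates at order 4
exp(D) f = 2x^4 + 8x^3 + 12x^2 + 8x - 7

the image equals g(x) = 2x^4 + 8x^3 + 12x^2 + 8x - 7


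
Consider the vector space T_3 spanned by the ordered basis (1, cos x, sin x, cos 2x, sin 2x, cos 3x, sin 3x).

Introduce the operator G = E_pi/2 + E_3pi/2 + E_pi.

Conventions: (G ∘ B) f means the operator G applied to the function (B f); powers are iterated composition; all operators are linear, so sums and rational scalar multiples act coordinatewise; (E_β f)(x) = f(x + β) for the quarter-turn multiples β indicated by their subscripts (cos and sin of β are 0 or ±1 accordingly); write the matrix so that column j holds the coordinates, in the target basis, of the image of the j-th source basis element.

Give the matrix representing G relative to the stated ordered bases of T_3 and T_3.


the matrix is [[3, 0, 0, 0, 0, 0, 0]; [0, -1, 0, 0, 0, 0, 0]; [0, 0, -1, 0, 0, 0, 0]; [0, 0, 0, -1, 0, 0, 0]; [0, 0, 0, 0, -1, 0, 0]; [0, 0, 0, 0, 0, -1, 0]; [0, 0, 0, 0, 0, 0, -1]] (rows listed top to bottom)

image of 1: 3
image of cos x: -cos x
image of sin x: -sin x
image of cos 2x: -cos 2x
image of sin 2x: -sin 2x
image of cos 3x: -cos 3x
image of sin 3x: -sin 3x
each image's coordinates form column j of the matrix


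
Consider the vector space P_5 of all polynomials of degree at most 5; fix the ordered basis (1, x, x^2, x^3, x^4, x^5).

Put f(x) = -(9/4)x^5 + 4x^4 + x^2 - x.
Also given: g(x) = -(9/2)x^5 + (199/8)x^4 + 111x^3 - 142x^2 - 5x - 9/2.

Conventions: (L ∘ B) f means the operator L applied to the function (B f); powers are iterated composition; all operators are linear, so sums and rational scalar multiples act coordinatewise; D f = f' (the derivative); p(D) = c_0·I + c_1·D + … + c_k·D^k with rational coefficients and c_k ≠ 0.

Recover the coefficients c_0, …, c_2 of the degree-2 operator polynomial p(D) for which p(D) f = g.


D^0 f = -(9/4)x^5 + 4x^4 + x^2 - x
D^1 f = -(45/4)x^4 + 16x^3 + 2x - 1
D^2 f = -45x^3 + 48x^2 + 2
matching coefficients of g against c_0 f + c_1 Df + … from the top degree down determines the c_i
solution: c_0 = 2, c_1 = -3/2, c_2 = -3

p(D) = 2·I − (3/2)·D − 3·D^2, i.e. c_0 = 2, c_1 = -3/2, c_2 = -3


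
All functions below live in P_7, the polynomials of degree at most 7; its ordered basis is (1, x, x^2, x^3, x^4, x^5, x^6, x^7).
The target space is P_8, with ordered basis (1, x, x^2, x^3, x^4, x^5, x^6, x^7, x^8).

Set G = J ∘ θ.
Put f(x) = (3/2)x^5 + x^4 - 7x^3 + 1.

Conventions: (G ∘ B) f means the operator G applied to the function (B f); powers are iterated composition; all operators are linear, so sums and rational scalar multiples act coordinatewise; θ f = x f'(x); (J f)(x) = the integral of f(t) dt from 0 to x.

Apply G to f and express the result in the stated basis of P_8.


g(x) = (5/4)x^6 + (4/5)x^5 - (21/4)x^4

θ f = (15/2)x^5 + 4x^4 - 21x^3
J θ f = (5/4)x^6 + (4/5)x^5 - (21/4)x^4


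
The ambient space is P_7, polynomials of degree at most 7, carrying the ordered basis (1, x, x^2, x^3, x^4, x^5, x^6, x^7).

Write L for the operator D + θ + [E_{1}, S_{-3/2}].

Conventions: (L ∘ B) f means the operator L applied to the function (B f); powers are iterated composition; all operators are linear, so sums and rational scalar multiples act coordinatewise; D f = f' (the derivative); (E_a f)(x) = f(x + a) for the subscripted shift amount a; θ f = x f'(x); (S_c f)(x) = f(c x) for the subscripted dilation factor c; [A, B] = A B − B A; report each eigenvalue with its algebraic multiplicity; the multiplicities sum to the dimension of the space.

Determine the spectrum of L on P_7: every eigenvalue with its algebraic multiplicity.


image of 1: 0
image of x: x - 3/2
image of x^2: 2x^2 + (19/2)x + 5/4
image of x^3: 3x^3 - (111/8)x^2 - (45/8)x - 35/8
image of x^4: 4x^4 + (151/4)x^3 + (135/8)x^2 + (105/4)x + 65/16
image of x^5: 5x^5 - (1865/32)x^4 - (675/16)x^3 - (1575/16)x^2 - (975/32)x - 275/32
image of x^6: 6x^6 + (3837/32)x^5 + (6075/64)x^4 + (4725/16)x^3 + (8775/64)x^2 + (2475/32)x + 665/64
image of x^7: 7x^7 - (24619/128)x^6 - (25515/128)x^5 - (99225/128)x^4 - (61425/128)x^3 - (51975/128)x^2 - (13965/128)x - 2315/128
the matrix is upper triangular; its diagonal is (0, 1, 2, 3, 4, 5, 6, 7)
for a triangular matrix the eigenvalues are the diagonal entries, with algebraic multiplicity their repetition count

λ = 0 (multiplicity 1), λ = 1 (multiplicity 1), λ = 2 (multiplicity 1), λ = 3 (multiplicity 1), λ = 4 (multiplicity 1), λ = 5 (multiplicity 1), λ = 6 (multiplicity 1), λ = 7 (multiplicity 1)


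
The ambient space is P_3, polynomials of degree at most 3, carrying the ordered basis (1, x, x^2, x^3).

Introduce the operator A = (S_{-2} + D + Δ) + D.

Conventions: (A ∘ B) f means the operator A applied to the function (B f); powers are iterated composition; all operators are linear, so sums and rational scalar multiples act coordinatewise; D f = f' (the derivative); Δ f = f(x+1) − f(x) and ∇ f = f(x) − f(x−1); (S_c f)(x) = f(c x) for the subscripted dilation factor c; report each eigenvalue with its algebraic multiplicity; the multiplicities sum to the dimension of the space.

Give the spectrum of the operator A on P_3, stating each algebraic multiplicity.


image of 1: 1
image of x: -2x + 3
image of x^2: 4x^2 + 6x + 1
image of x^3: -8x^3 + 9x^2 + 3x + 1
the matrix is upper triangular; its diagonal is (1, -2, 4, -8)
for a triangular matrix the eigenvalues are the diagonal entries, with algebraic multiplicity their repetition count

λ = -8 (multiplicity 1), λ = -2 (multiplicity 1), λ = 1 (multiplicity 1), λ = 4 (multiplicity 1)


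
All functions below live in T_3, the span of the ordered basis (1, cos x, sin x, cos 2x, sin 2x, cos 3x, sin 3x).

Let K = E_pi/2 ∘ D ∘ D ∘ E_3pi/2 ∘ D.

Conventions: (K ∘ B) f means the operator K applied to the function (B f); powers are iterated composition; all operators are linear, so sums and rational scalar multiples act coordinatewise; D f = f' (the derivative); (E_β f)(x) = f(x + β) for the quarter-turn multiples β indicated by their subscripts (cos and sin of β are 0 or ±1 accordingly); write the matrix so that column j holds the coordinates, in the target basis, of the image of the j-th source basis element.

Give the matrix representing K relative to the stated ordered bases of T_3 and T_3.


image of 1: 0
image of cos x: sin x
image of sin x: -cos x
image of cos 2x: 8sin 2x
image of sin 2x: -8cos 2x
image of cos 3x: 27sin 3x
image of sin 3x: -27cos 3x
each image's coordinates form column j of the matrix

the matrix is [[0, 0, 0, 0, 0, 0, 0]; [0, 0, -1, 0, 0, 0, 0]; [0, 1, 0, 0, 0, 0, 0]; [0, 0, 0, 0, -8, 0, 0]; [0, 0, 0, 8, 0, 0, 0]; [0, 0, 0, 0, 0, 0, -27]; [0, 0, 0, 0, 0, 27, 0]] (rows listed top to bottom)


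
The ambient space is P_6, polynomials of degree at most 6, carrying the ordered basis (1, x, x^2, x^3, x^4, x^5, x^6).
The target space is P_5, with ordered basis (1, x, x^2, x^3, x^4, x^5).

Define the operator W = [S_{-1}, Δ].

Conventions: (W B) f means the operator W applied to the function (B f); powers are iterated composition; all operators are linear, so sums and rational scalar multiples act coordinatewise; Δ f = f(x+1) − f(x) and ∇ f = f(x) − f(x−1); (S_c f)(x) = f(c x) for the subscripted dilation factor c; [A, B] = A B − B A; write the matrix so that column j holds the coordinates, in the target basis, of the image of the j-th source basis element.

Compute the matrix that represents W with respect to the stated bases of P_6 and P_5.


image of 1: 0
image of x: 2
image of x^2: -4x
image of x^3: 6x^2 + 2
image of x^4: -8x^3 - 8x
image of x^5: 10x^4 + 20x^2 + 2
image of x^6: -12x^5 - 40x^3 - 12x
each image's coordinates form column j of the matrix

the matrix is [[0, 2, 0, 2, 0, 2, 0]; [0, 0, -4, 0, -8, 0, -12]; [0, 0, 0, 6, 0, 20, 0]; [0, 0, 0, 0, -8, 0, -40]; [0, 0, 0, 0, 0, 10, 0]; [0, 0, 0, 0, 0, 0, -12]] (rows listed top to bottom)


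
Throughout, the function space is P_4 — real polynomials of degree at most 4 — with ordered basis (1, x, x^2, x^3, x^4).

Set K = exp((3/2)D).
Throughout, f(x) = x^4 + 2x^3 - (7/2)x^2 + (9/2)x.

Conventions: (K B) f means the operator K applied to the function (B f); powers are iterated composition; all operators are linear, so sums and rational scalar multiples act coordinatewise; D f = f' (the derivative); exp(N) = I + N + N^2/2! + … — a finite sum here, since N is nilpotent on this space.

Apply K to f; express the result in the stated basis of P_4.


order-1 term: 6x^3 + 9x^2 - (21/2)x + 27/4
order-2 term: (27/2)x^2 + (27/2)x - 63/8
order-3 term: (27/2)x + 27/4
order-4 term: 81/16
the series for exp((3/2)D) f terminates at order 4
exp((3/2)D) f = x^4 + 8x^3 + 19x^2 + 21x + 171/16

the image equals g(x) = x^4 + 8x^3 + 19x^2 + 21x + 171/16


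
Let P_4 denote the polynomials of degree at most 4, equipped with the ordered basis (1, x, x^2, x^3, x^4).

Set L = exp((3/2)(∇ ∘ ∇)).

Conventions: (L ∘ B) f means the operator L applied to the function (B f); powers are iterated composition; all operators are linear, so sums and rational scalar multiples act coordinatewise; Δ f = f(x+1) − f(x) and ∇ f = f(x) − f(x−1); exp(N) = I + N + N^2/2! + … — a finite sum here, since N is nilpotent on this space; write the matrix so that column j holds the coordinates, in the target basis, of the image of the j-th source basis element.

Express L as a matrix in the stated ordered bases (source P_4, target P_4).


image of 1: 1
image of x: x
image of x^2: x^2 + 3
image of x^3: x^3 + 9x - 9
image of x^4: x^4 + 18x^2 - 36x + 48
each image's coordinates form column j of the matrix

the matrix is [[1, 0, 3, -9, 48]; [0, 1, 0, 9, -36]; [0, 0, 1, 0, 18]; [0, 0, 0, 1, 0]; [0, 0, 0, 0, 1]] (rows listed top to bottom)


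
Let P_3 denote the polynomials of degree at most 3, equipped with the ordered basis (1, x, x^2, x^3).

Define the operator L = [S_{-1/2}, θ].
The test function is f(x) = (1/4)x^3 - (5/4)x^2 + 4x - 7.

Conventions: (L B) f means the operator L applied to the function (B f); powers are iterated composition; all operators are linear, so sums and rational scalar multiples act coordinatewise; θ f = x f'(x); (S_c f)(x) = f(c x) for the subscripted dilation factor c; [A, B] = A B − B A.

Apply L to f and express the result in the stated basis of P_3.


the result is g(x) = 0

θ f = (3/4)x^3 - (5/2)x^2 + 4x
S_{-1/2} θ f = -(3/32)x^3 - (5/8)x^2 - 2x
S_{-1/2} f = -(1/32)x^3 - (5/16)x^2 - 2x - 7
θ S_{-1/2} f = -(3/32)x^3 - (5/8)x^2 - 2x
[S_{-1/2}, θ] f = 0


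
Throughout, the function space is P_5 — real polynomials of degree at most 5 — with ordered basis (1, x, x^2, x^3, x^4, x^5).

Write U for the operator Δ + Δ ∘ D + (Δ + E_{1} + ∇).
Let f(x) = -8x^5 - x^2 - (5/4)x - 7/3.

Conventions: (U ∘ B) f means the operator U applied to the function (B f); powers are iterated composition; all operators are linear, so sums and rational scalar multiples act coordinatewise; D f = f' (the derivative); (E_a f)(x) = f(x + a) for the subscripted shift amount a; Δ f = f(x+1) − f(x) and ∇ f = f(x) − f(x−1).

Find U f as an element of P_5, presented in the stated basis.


g(x) = -8x^5 - 160x^4 - 320x^3 - 561x^2 - (997/4)x - 250/3

Δ f = -40x^4 - 80x^3 - 80x^2 - 42x - 41/4
D f = -40x^4 - 2x - 5/4
Δ D f = -160x^3 - 240x^2 - 160x - 42
Δ f = -40x^4 - 80x^3 - 80x^2 - 42x - 41/4
E_{1} f = -8x^5 - 40x^4 - 80x^3 - 81x^2 - (173/4)x - 151/12
∇ f = -40x^4 + 80x^3 - 80x^2 + 38x - 33/4
(Δ + E_{1} + ∇) f = -8x^5 - 120x^4 - 80x^3 - 241x^2 - (189/4)x - 373/12
(Δ + Δ ∘ D + (Δ + E_{1} + ∇)) f = -8x^5 - 160x^4 - 320x^3 - 561x^2 - (997/4)x - 250/3


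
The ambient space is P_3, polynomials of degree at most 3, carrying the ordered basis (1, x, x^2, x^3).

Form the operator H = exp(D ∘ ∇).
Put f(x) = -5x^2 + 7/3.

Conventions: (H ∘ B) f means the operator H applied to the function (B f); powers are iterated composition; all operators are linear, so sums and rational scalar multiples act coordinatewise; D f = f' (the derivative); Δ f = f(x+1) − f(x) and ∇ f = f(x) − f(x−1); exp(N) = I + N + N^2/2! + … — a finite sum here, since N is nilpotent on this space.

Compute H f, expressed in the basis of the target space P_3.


g(x) = -5x^2 - 23/3

order-1 term: -10
the series for exp(D ∘ ∇) f terminates at order 1
exp(D ∘ ∇) f = -5x^2 - 23/3


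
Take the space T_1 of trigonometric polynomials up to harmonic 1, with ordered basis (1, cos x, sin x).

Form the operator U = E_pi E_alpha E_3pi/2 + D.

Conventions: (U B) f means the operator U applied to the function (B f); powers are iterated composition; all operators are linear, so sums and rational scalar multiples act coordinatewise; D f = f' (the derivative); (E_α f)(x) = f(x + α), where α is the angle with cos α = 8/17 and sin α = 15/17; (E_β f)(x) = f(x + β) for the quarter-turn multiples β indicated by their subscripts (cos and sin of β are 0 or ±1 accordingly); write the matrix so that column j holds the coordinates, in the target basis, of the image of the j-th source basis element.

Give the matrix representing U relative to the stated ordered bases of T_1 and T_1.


image of 1: 1
image of cos x: -(15/17)cos x - (25/17)sin x
image of sin x: (25/17)cos x - (15/17)sin x
each image's coordinates form column j of the matrix

the matrix is [[1, 0, 0]; [0, -15/17, 25/17]; [0, -25/17, -15/17]] (rows listed top to bottom)


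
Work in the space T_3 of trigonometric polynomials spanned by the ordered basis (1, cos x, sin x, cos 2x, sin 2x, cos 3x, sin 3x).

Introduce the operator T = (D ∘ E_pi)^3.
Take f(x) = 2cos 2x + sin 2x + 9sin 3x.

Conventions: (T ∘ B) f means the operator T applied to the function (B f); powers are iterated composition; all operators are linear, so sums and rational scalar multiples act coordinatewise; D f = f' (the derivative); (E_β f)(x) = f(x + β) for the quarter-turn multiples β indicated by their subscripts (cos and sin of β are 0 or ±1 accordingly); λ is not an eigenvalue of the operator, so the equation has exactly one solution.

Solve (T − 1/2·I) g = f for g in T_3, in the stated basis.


write g with unknown coordinates in the stated basis and equate coefficients in (T − 1/2·I) g = f
solving from the highest basis element down gives g = (28/257)cos 2x - (66/257)sin 2x - (972/2917)cos 3x - (18/2917)sin 3x
check: T g = (528/257)cos 2x + (224/257)sin 2x - (486/2917)cos 3x + (26244/2917)sin 3x
so T g − 1/2·g = 2cos 2x + sin 2x + 9sin 3x = f ✓

the image equals g(x) = (28/257)cos 2x - (66/257)sin 2x - (972/2917)cos 3x - (18/2917)sin 3x


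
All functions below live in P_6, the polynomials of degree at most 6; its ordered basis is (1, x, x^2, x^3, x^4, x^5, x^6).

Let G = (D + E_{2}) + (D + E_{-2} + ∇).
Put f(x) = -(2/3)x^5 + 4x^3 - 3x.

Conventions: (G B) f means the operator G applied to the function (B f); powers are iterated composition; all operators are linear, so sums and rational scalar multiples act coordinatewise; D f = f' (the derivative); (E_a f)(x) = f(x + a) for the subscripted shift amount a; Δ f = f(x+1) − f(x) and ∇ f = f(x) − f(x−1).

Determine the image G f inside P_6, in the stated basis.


D f = -(10/3)x^4 + 12x^2 - 3
E_{2} f = -(2/3)x^5 - (20/3)x^4 - (68/3)x^3 - (88/3)x^2 - (25/3)x + 14/3
(D + E_{2}) f = -(2/3)x^5 - 10x^4 - (68/3)x^3 - (52/3)x^2 - (25/3)x + 5/3
D f = -(10/3)x^4 + 12x^2 - 3
E_{-2} f = -(2/3)x^5 + (20/3)x^4 - (68/3)x^3 + (88/3)x^2 - (25/3)x - 14/3
∇ f = -(10/3)x^4 + (20/3)x^3 + (16/3)x^2 - (26/3)x + 1/3
(D + E_{-2} + ∇) f = -(2/3)x^5 - 16x^3 + (140/3)x^2 - 17x - 22/3
((D + E_{2}) + (D + E_{-2} + ∇)) f = -(4/3)x^5 - 10x^4 - (116/3)x^3 + (88/3)x^2 - (76/3)x - 17/3

the image equals g(x) = -(4/3)x^5 - 10x^4 - (116/3)x^3 + (88/3)x^2 - (76/3)x - 17/3
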